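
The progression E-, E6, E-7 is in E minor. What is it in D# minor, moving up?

E minor up to D# minor is a major seventh; each chord root moves by that interval while the quality stays the same.
E-: root E up a major seventh → D#, giving D#-.
E6: root E up a major seventh → D#, giving D#6.
E-7: root E up a major seventh → D#, giving D#-7.

D#- D#6 D#-7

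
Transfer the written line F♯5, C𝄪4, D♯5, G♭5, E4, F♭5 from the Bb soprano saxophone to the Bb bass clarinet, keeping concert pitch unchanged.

First find concert pitch: the Bb soprano saxophone sounds a major second below written, so F♯5 C𝄪4 D♯5 G♭5 E4 F♭5 sounds E5 B#3 C#5 Fb5 D4 Ebb5.
Then write for Bb bass clarinet: it sounds a major ninth below written, so the part must be a major ninth above concert.
E5 → F#6
B#3 → C##5
C#5 → D#6
Fb5 → Gb6
D4 → E5
Ebb5 → Fb6

F#6 C##5 D#6 Gb6 E5 Fb6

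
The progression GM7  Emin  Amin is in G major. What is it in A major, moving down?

G major down to A major is a minor seventh; each chord root moves by that interval while the quality stays the same.
GM7: root G down a minor seventh → A, giving AM7.
Emin: root E down a minor seventh → F#, giving F#min.
Amin: root A down a minor seventh → B, giving Bmin.

AM7 F#min Bmin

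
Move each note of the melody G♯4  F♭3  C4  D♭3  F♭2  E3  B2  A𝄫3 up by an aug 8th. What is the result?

G##5 F4 C#5 D4 F3 E#4 B#3 Ab4

G#4 → G##5
Fb3 → F4
C4 → C#5
Db3 → D4
Fb2 → F3
E3 → E#4
B2 → B#3
Abb3 → Ab4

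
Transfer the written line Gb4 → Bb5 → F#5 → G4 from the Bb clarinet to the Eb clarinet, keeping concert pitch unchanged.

Db4 F5 C#5 D4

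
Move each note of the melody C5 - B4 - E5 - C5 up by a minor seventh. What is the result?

C5 -> Bb5
B4 -> A5
E5 -> D6
C5 -> Bb5

Bb5 A5 D6 Bb5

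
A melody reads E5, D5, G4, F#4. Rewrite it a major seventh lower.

E5 gives F4
D5 gives Eb4
G4 gives Ab3
F#4 gives G3

F4 Eb4 Ab3 G3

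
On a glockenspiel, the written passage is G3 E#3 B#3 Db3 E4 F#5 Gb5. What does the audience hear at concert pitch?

Written C4 on the glockenspiel sounds as C6, a perfect fifteenth higher; apply that shift to every note.
G3 → G5
E#3 → E#5
B#3 → B#5
Db3 → Db5
E4 → E6
F#5 → F#7
Gb5 → Gb7

G5 E#5 B#5 Db5 E6 F#7 Gb7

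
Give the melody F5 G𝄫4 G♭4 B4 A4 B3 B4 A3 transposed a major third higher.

A5 Bbb4 Bb4 D#5 C#5 D#4 D#5 C#4

F5 up a major third is A5.
A major third up from Gbb4 gives Bbb4.
Gb4: a third up reaches B, and 4 semitones makes it Bb4.
B4 up a major third is D#5.
A4: a third up reaches C, and 4 semitones makes it C#5.
B3 up a major third is D#4.
A major third up from B4 gives D#5.
A3: a third up reaches C, and 4 semitones makes it C#4.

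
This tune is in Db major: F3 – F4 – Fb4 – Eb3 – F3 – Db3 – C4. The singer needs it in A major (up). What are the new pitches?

From Db up to A is an augmented fifth; apply that to each pitch.
F3 → C#4
F4 → C#5
Fb4 → C5
Eb3 → B3
F3 → C#4
Db3 → A3
C4 → G#4

C#4 C#5 C5 B3 C#4 A3 G#4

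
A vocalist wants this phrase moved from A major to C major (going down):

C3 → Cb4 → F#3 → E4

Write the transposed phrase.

Eb2 Ebb3 A2 G3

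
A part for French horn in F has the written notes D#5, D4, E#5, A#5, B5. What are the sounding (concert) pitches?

G#4 G3 A#4 D#5 E5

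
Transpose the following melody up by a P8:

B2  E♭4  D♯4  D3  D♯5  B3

B3 Eb5 D#5 D4 D#6 B4

B2 gives B3
Eb4 gives Eb5
D#4 gives D#5
D3 gives D4
D#5 gives D#6
B3 gives B4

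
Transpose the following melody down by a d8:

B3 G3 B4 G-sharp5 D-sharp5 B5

B#2 G#2 B#3 G##4 D##4 B#4

B3 -> B#2
G3 -> G#2
B4 -> B#3
G#5 -> G##4
D#5 -> D##4
B5 -> B#4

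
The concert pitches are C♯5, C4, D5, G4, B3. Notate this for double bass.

Written C4 sounds as C3 on the double bass, so concert pitches are written a perfect octave up.
C#5 to C#6
C4 to C5
D5 to D6
G4 to G5
B3 to B4

C#6 C5 D6 G5 B4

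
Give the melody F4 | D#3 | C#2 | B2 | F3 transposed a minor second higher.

Gb4 E3 D2 C3 Gb3

F4 becomes Gb4
D#3 becomes E3
C#2 becomes D2
B2 becomes C3
F3 becomes Gb3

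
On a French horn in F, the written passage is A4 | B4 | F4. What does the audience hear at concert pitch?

D4 E4 Bb3

Written C4 on the French horn in F sounds as F3, a perfect fifth lower; apply that shift to every note.
A4 -> D4
B4 -> E4
F4 -> Bb3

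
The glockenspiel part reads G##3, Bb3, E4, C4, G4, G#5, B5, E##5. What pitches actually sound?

Written C4 on the glockenspiel sounds as C6, a perfect fifteenth higher; apply that shift to every note.
G##3 becomes G##5
Bb3 becomes Bb5
E4 becomes E6
C4 becomes C6
G4 becomes G6
G#5 becomes G#7
B5 becomes B7
E##5 becomes E##7

G##5 Bb5 E6 C6 G6 G#7 B7 E##7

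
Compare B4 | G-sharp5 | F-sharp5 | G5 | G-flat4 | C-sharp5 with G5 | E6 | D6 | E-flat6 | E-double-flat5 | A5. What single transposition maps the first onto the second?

Take the first pair: B4 → G5. B to G spans 6 letter names, so the interval is some kind of sixth.
B4 to G5 is 8 semitones, which makes it a minor sixth; the second version is higher, so the direction is up.
Checking another pair — C#5 → A5 — gives the same interval.

up a minor sixth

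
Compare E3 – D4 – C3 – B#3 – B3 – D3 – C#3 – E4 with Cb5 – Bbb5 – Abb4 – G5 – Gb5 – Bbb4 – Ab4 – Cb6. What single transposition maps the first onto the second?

Take the first pair: E3 → Cb5. E to C spans 13 letter names, so the interval is some kind of thirteenth.
E3 to Cb5 is 19 semitones, which makes it a diminished thirteenth; the second version is higher, so the direction is up.
Checking another pair — E4 → Cb6 — gives the same interval.

up a diminished thirteenth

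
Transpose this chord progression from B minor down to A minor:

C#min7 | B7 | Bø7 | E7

B minor down to A minor is a major second; each chord root moves by that interval while the quality stays the same.
C#min7: root C# down a major second → B, giving Bmin7.
B7: root B down a major second → A, giving A7.
Bø7: root B down a major second → A, giving Aø7.
E7: root E down a major second → D, giving D7.

Bmin7 A7 Aø7 D7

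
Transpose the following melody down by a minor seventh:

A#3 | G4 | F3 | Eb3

B#2 A3 G2 F2

A#3 to B#2
G4 to A3
F3 to G2
Eb3 to F2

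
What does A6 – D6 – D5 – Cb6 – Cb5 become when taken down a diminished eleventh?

E#5 A#4 A#3 G4 G3

A6: an eleventh down reaches E, and 16 semitones makes it E#5.
D6: an eleventh down reaches A, and 16 semitones makes it A#4.
A diminished eleventh down from D5 gives A#3.
Cb6: an eleventh down reaches G, and 16 semitones makes it G4.
Cb5 down a diminished eleventh is G3.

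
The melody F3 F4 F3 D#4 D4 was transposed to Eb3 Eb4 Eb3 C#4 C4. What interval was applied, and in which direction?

down a major second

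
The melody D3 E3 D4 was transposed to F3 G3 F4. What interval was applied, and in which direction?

up a minor third

Take the first pair: D3 → F3. D to F spans 3 letter names, so the interval is some kind of third.
D3 to F3 is 3 semitones, which makes it a minor third; the second version is higher, so the direction is up.
Checking another pair — D4 → F4 — gives the same interval.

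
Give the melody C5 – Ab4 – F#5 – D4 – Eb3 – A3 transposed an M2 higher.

D5 Bb4 G#5 E4 F3 B3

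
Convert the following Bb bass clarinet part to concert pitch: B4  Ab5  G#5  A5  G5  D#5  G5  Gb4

The Bb bass clarinet sounds a major ninth below written, so transpose each written note down a major ninth.
B4 -> A3
Ab5 -> Gb4
G#5 -> F#4
A5 -> G4
G5 -> F4
D#5 -> C#4
G5 -> F4
Gb4 -> Fb3

A3 Gb4 F#4 G4 F4 C#4 F4 Fb3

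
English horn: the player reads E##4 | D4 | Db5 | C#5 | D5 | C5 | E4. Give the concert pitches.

Written C4 on the English horn sounds as F3, a perfect fifth lower; apply that shift to every note.
E##4 to A##3
D4 to G3
Db5 to Gb4
C#5 to F#4
D5 to G4
C5 to F4
E4 to A3

A##3 G3 Gb4 F#4 G4 F4 A3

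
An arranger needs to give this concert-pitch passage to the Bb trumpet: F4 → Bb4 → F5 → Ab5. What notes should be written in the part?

G4 C5 G5 Bb5

The Bb trumpet sounds a major second below written, so the written part must be a major second above concert — transpose each note up.
F4 becomes G4
Bb4 becomes C5
F5 becomes G5
Ab5 becomes Bb5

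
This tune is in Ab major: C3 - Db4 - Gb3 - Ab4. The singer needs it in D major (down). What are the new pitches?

From Ab down to D is a diminished fifth; apply that to each pitch.
C3 gives F#2
Db4 gives G3
Gb3 gives C3
Ab4 gives D4

F#2 G3 C3 D4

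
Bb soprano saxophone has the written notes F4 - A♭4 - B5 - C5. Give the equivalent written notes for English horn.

First find concert pitch: the Bb soprano saxophone sounds a major second below written, so F4 A♭4 B5 C5 sounds Eb4 Gb4 A5 Bb4.
Then write for English horn: it sounds a perfect fifth below written, so the part must be a perfect fifth above concert.
Eb4 → Bb4
Gb4 → Db5
A5 → E6
Bb4 → F5

Bb4 Db5 E6 F5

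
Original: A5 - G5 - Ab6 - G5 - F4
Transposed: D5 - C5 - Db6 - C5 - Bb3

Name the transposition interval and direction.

down a perfect fifth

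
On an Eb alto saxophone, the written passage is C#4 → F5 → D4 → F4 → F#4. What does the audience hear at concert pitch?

E3 Ab4 F3 Ab3 A3

Written C4 on the Eb alto saxophone sounds as Eb3, a major sixth lower; apply that shift to every note.
C#4 -> E3
F5 -> Ab4
D4 -> F3
F4 -> Ab3
F#4 -> A3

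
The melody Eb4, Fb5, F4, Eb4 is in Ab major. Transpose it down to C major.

G3 Ab4 A3 G3

From Ab down to C is a minor sixth; apply that to each pitch.
Eb4 to G3
Fb5 to Ab4
F4 to A3
Eb4 to G3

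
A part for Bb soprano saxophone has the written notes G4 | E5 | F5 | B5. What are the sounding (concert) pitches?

Written C4 on the Bb soprano saxophone sounds as Bb3, a major second lower; apply that shift to every note.
G4 → F4
E5 → D5
F5 → Eb5
B5 → A5

F4 D5 Eb5 A5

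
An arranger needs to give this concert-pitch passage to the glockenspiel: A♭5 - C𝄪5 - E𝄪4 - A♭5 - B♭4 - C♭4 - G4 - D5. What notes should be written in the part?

Ab3 C##3 E##2 Ab3 Bb2 Cb2 G2 D3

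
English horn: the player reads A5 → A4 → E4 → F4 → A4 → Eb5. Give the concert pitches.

Written C4 on the English horn sounds as F3, a perfect fifth lower; apply that shift to every note.
A5 to D5
A4 to D4
E4 to A3
F4 to Bb3
A4 to D4
Eb5 to Ab4

D5 D4 A3 Bb3 D4 Ab4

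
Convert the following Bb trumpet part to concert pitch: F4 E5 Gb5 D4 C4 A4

Eb4 D5 Fb5 C4 Bb3 G4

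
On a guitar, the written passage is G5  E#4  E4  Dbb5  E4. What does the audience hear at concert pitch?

G4 E#3 E3 Dbb4 E3

The guitar sounds a perfect octave below written, so transpose each written note down a perfect octave.
G5 becomes G4
E#4 becomes E#3
E4 becomes E3
Dbb5 becomes Dbb4
E4 becomes E3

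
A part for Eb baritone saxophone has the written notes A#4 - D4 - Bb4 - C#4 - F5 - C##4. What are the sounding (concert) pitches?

The Eb baritone saxophone sounds a major thirteenth below written, so transpose each written note down a major thirteenth.
A#4 to C#3
D4 to F2
Bb4 to Db3
C#4 to E2
F5 to Ab3
C##4 to E#2

C#3 F2 Db3 E2 Ab3 E#2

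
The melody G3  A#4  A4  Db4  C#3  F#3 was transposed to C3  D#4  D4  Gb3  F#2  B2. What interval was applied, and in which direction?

down a perfect fifth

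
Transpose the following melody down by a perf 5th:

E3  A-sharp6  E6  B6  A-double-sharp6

A2 D#6 A5 E6 D##6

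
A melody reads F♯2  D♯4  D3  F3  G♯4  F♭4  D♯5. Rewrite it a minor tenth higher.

A3 F#5 F4 Ab4 B5 Abb5 F#6

F#2 up a minor tenth is A3.
D#4: a tenth up reaches F, and 15 semitones makes it F#5.
D3: a tenth up reaches F, and 15 semitones makes it F4.
A minor tenth up from F3 gives Ab4.
A minor tenth up from G#4 gives B5.
Fb4: a tenth up reaches A, and 15 semitones makes it Abb5.
D#5 up a minor tenth is F#6.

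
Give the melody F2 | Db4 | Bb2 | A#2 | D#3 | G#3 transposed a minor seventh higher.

F2: a seventh up reaches E, and 10 semitones makes it Eb3.
Db4: a seventh up reaches C, and 10 semitones makes it Cb5.
A minor seventh up from Bb2 gives Ab3.
A#2: a seventh up reaches G, and 10 semitones makes it G#3.
A minor seventh up from D#3 gives C#4.
A minor seventh up from G#3 gives F#4.

Eb3 Cb5 Ab3 G#3 C#4 F#4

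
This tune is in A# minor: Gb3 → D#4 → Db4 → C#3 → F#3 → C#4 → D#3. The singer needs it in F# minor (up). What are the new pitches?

Ebb4 B4 Bbb4 A3 D4 A4 B3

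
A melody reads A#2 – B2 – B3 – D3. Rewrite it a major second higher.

A major second up from A#2 gives B#2.
B2 up a major second is C#3.
B3: a second up reaches C, and 2 semitones makes it C#4.
D3 up a major second is E3.

B#2 C#3 C#4 E3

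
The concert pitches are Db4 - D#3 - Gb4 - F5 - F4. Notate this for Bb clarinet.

Eb4 E#3 Ab4 G5 G4

Written C4 sounds as Bb3 on the Bb clarinet, so concert pitches are written a major second up.
Db4 gives Eb4
D#3 gives E#3
Gb4 gives Ab4
F5 gives G5
F4 gives G4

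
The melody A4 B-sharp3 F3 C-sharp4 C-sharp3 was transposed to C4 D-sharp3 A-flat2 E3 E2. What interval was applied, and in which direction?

down a major sixth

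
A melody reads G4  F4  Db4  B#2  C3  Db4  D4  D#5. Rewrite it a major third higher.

B4 A4 F4 D##3 E3 F4 F#4 F##5

G4: a third up reaches B, and 4 semitones makes it B4.
A major third up from F4 gives A4.
Db4 up a major third is F4.
B#2: a third up reaches D, and 4 semitones makes it D##3.
A major third up from C3 gives E3.
Db4 up a major third is F4.
A major third up from D4 gives F#4.
D#5 up a major third is F##5.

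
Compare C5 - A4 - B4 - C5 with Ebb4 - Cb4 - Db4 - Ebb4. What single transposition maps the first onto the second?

From C5 to Ebb4 is 6 letter names — a sixth of some quality.
Ebb4 to C5 is 10 semitones, which makes it an augmented sixth; the second version is lower, so the direction is down.
Checking another pair — C5 → Ebb4 — gives the same interval.

down an augmented sixth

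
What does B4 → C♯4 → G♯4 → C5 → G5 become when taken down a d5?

A diminished fifth down from B4 gives E#4.
A diminished fifth down from C#4 gives F##3.
G#4 down a diminished fifth is C##4.
A diminished fifth down from C5 gives F#4.
A diminished fifth down from G5 gives C#5.

E#4 F##3 C##4 F#4 C#5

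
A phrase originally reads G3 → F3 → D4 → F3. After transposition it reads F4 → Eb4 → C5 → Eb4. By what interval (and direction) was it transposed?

up a minor seventh

Take the first pair: G3 → F4. G to F spans 7 letter names, so the interval is some kind of seventh.
G3 to F4 is 10 semitones, which makes it a minor seventh; the second version is higher, so the direction is up.
Checking another pair — F3 → Eb4 — gives the same interval.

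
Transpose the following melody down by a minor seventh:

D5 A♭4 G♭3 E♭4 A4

E4 Bb3 Ab2 F3 B3

D5 becomes E4
Ab4 becomes Bb3
Gb3 becomes Ab2
Eb4 becomes F3
A4 becomes B3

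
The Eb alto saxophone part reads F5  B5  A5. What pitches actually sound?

Written C4 on the Eb alto saxophone sounds as Eb3, a major sixth lower; apply that shift to every note.
F5 → Ab4
B5 → D5
A5 → C5

Ab4 D5 C5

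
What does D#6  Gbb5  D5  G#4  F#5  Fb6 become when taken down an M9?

C#5 Fbb4 C4 F#3 E4 Ebb5

D#6 -> C#5
Gbb5 -> Fbb4
D5 -> C4
G#4 -> F#3
F#5 -> E4
Fb6 -> Ebb5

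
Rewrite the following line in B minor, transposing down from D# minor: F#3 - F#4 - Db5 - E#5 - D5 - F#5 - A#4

D3 D4 Bbb4 C#5 Bb4 D5 F#4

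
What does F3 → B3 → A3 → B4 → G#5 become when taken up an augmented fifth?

C#4 F##4 E#4 F##5 D##6

F3: a fifth up reaches C, and 8 semitones makes it C#4.
An augmented fifth up from B3 gives F##4.
An augmented fifth up from A3 gives E#4.
B4: a fifth up reaches F, and 8 semitones makes it F##5.
An augmented fifth up from G#5 gives D##6.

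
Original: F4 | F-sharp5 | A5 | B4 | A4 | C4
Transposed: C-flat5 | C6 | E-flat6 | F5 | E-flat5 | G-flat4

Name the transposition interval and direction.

Take the first pair: F4 → Cb5. F to C spans 5 letter names, so the interval is some kind of fifth.
F4 to Cb5 is 6 semitones, which makes it a diminished fifth; the second version is higher, so the direction is up.
Checking another pair — C4 → Gb4 — gives the same interval.

up a diminished fifth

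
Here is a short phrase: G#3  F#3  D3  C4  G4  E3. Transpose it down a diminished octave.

G##2 F##2 D#2 C#3 G#3 E#2

G#3 -> G##2
F#3 -> F##2
D3 -> D#2
C4 -> C#3
G4 -> G#3
E3 -> E#2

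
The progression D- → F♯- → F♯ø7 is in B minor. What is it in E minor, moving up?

B minor up to E minor is a perfect fourth; each chord root moves by that interval while the quality stays the same.
D-: root D up a perfect fourth → G, giving G-.
F♯-: root F♯ up a perfect fourth → B, giving B-.
F♯ø7: root F♯ up a perfect fourth → B, giving Bø7.

G- B- Bø7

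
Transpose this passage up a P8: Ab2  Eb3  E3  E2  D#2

Ab3 Eb4 E4 E3 D#3

A perfect octave up from Ab2 gives Ab3.
A perfect octave up from Eb3 gives Eb4.
E3 up a perfect octave is E4.
E2 up a perfect octave is E3.
D#2: an octave up reaches D, and 12 semitones makes it D#3.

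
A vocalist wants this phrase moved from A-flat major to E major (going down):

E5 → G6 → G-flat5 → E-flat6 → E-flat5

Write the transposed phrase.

B#4 D#6 D5 B5 B4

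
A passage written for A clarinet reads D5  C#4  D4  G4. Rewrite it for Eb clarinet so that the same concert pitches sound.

G#4 F##3 G#3 C#4

First find concert pitch: the A clarinet sounds a minor third below written, so D5 C#4 D4 G4 sounds B4 A#3 B3 E4.
Then write for Eb clarinet: it sounds a minor third above written, so the part must be a minor third below concert.
B4 → G#4
A#3 → F##3
B3 → G#3
E4 → C#4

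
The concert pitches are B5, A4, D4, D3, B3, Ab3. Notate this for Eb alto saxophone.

G#6 F#5 B4 B3 G#4 F4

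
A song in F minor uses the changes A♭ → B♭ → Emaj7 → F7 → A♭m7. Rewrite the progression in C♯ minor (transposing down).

F minor down to C♯ minor is a diminished fourth; each chord root moves by that interval while the quality stays the same.
A♭: root A♭ down a diminished fourth → E, giving E.
B♭: root B♭ down a diminished fourth → F#, giving F#.
Emaj7: root E down a diminished fourth → B#, giving B#maj7.
F7: root F down a diminished fourth → C#, giving C#7.
A♭m7: root A♭ down a diminished fourth → E, giving Em7.

E F# B#maj7 C#7 Em7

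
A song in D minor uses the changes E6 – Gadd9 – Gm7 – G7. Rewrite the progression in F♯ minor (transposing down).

G#6 Badd9 Bm7 B7

D minor down to F♯ minor is a minor sixth; each chord root moves by that interval while the quality stays the same.
E6: root E down a minor sixth → G#, giving G#6.
Gadd9: root G down a minor sixth → B, giving Badd9.
Gm7: root G down a minor sixth → B, giving Bm7.
G7: root G down a minor sixth → B, giving B7.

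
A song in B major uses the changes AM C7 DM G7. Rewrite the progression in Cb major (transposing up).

BbbM Dbb7 EbbM Abb7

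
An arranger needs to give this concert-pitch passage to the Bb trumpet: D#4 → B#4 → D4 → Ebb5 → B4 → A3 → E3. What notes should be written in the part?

The Bb trumpet sounds a major second below written, so the written part must be a major second above concert — transpose each note up.
D#4 -> E#4
B#4 -> C##5
D4 -> E4
Ebb5 -> Fb5
B4 -> C#5
A3 -> B3
E3 -> F#3

E#4 C##5 E4 Fb5 C#5 B3 F#3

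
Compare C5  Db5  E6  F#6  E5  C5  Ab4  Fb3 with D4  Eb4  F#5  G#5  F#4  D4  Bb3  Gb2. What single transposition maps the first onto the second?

down a minor seventh

From C5 to D4 is 7 letter names — a seventh of some quality.
D4 to C5 is 10 semitones, which makes it a minor seventh; the second version is lower, so the direction is down.
Checking another pair — Fb3 → Gb2 — gives the same interval.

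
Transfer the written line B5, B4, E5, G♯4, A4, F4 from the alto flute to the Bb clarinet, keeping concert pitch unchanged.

First find concert pitch: the alto flute sounds a perfect fourth below written, so B5 B4 E5 G♯4 A4 F4 sounds F#5 F#4 B4 D#4 E4 C4.
Then write for Bb clarinet: it sounds a major second below written, so the part must be a major second above concert.
F#5 → G#5
F#4 → G#4
B4 → C#5
D#4 → E#4
E4 → F#4
C4 → D4

G#5 G#4 C#5 E#4 F#4 D4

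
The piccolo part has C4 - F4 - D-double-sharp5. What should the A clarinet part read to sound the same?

Eb5 Ab5 F##6

First find concert pitch: the piccolo sounds a perfect octave above written, so C4 F4 D-double-sharp5 sounds C5 F5 D##6.
Then write for A clarinet: it sounds a minor third below written, so the part must be a minor third above concert.
C5 → Eb5
F5 → Ab5
D##6 → F##6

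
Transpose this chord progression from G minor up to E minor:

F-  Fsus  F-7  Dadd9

G minor up to E minor is a major sixth; each chord root moves by that interval while the quality stays the same.
F-: root F up a major sixth → D, giving D-.
Fsus: root F up a major sixth → D, giving Dsus.
F-7: root F up a major sixth → D, giving D-7.
Dadd9: root D up a major sixth → B, giving Badd9.

D- Dsus D-7 Badd9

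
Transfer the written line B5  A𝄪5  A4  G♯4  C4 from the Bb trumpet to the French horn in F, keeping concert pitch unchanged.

First find concert pitch: the Bb trumpet sounds a major second below written, so B5 A𝄪5 A4 G♯4 C4 sounds A5 G##5 G4 F#4 Bb3.
Then write for French horn in F: it sounds a perfect fifth below written, so the part must be a perfect fifth above concert.
A5 → E6
G##5 → D##6
G4 → D5
F#4 → C#5
Bb3 → F4

E6 D##6 D5 C#5 F4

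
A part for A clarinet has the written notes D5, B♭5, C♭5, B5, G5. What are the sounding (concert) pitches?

B4 G5 Ab4 G#5 E5

Written C4 on the A clarinet sounds as A3, a minor third lower; apply that shift to every note.
D5 gives B4
Bb5 gives G5
Cb5 gives Ab4
B5 gives G#5
G5 gives E5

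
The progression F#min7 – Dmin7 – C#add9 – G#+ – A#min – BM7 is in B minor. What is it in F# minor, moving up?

B minor up to F# minor is a perfect fifth; each chord root moves by that interval while the quality stays the same.
F#min7: root F# up a perfect fifth → C#, giving C#min7.
Dmin7: root D up a perfect fifth → A, giving Amin7.
C#add9: root C# up a perfect fifth → G#, giving G#add9.
G#+: root G# up a perfect fifth → D#, giving D#+.
A#min: root A# up a perfect fifth → E#, giving E#min.
BM7: root B up a perfect fifth → F#, giving F#M7.

C#min7 Amin7 G#add9 D#+ E#min F#M7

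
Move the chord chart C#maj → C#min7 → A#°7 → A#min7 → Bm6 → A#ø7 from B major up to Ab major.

B major up to Ab major is a diminished seventh; each chord root moves by that interval while the quality stays the same.
C#maj: root C# up a diminished seventh → Bb, giving Bbmaj.
C#min7: root C# up a diminished seventh → Bb, giving Bbmin7.
A#°7: root A# up a diminished seventh → G, giving G°7.
A#min7: root A# up a diminished seventh → G, giving Gmin7.
Bm6: root B up a diminished seventh → Ab, giving Abm6.
A#ø7: root A# up a diminished seventh → G, giving Gø7.

Bbmaj Bbmin7 G°7 Gmin7 Abm6 Gø7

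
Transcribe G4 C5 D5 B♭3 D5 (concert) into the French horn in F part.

D5 G5 A5 F4 A5

The French horn in F sounds a perfect fifth below written, so the written part must be a perfect fifth above concert — transpose each note up.
G4 → D5
C5 → G5
D5 → A5
Bb3 → F4
D5 → A5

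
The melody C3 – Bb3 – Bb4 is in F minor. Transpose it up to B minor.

F minor to B minor up is an augmented fourth, so every note moves up by that interval.
C3 gives F#3
Bb3 gives E4
Bb4 gives E5

F#3 E4 E5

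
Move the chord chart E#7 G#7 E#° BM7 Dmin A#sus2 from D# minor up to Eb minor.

F7 Ab7 F° CbM7 Ebbmin Bbsus2

D# minor up to Eb minor is a diminished second; each chord root moves by that interval while the quality stays the same.
E#7: root E# up a diminished second → F, giving F7.
G#7: root G# up a diminished second → Ab, giving Ab7.
E#°: root E# up a diminished second → F, giving F°.
BM7: root B up a diminished second → Cb, giving CbM7.
Dmin: root D up a diminished second → Ebb, giving Ebbmin.
A#sus2: root A# up a diminished second → Bb, giving Bbsus2.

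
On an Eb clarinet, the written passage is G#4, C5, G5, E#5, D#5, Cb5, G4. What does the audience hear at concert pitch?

B4 Eb5 Bb5 G#5 F#5 Ebb5 Bb4

The Eb clarinet sounds a minor third above written, so transpose each written note up a minor third.
G#4 gives B4
C5 gives Eb5
G5 gives Bb5
E#5 gives G#5
D#5 gives F#5
Cb5 gives Ebb5
G4 gives Bb4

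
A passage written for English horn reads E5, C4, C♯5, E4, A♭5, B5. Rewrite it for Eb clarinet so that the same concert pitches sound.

First find concert pitch: the English horn sounds a perfect fifth below written, so E5 C4 C♯5 E4 A♭5 B5 sounds A4 F3 F#4 A3 Db5 E5.
Then write for Eb clarinet: it sounds a minor third above written, so the part must be a minor third below concert.
A4 → F#4
F3 → D3
F#4 → D#4
A3 → F#3
Db5 → Bb4
E5 → C#5

F#4 D3 D#4 F#3 Bb4 C#5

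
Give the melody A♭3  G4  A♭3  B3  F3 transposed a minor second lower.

G3 F#4 G3 A#3 E3

Ab3: a second down reaches G, and 1 semitone makes it G3.
A minor second down from G4 gives F#4.
A minor second down from Ab3 gives G3.
A minor second down from B3 gives A#3.
A minor second down from F3 gives E3.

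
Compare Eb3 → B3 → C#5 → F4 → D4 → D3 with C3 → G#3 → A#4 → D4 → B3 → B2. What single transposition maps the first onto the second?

down a minor third

Take the first pair: Eb3 → C3. E to C spans 3 letter names, so the interval is some kind of third.
C3 to Eb3 is 3 semitones, which makes it a minor third; the second version is lower, so the direction is down.
Checking another pair — D3 → B2 — gives the same interval.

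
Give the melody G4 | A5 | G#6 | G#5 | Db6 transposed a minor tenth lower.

E3 F#4 E#5 E#4 Bb4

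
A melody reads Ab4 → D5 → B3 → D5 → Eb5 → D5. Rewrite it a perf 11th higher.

Ab4 gives Db6
D5 gives G6
B3 gives E5
D5 gives G6
Eb5 gives Ab6
D5 gives G6

Db6 G6 E5 G6 Ab6 G6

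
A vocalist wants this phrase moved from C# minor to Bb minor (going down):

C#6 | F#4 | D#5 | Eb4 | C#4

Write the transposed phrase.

Bb5 Eb4 C5 Dbb4 Bb3

C# minor to Bb minor down is an augmented second, so every note moves down by that interval.
C#6 to Bb5
F#4 to Eb4
D#5 to C5
Eb4 to Dbb4
C#4 to Bb3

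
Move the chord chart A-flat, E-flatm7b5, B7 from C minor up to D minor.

Bb Fm7b5 C#7

C minor up to D minor is a major second; each chord root moves by that interval while the quality stays the same.
A-flat: root A-flat up a major second → Bb, giving Bb.
E-flatm7b5: root E-flat up a major second → F, giving Fm7b5.
B7: root B up a major second → C#, giving C#7.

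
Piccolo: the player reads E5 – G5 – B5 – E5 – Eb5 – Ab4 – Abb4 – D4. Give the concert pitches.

Written C4 on the piccolo sounds as C5, a perfect octave higher; apply that shift to every note.
E5 gives E6
G5 gives G6
B5 gives B6
E5 gives E6
Eb5 gives Eb6
Ab4 gives Ab5
Abb4 gives Abb5
D4 gives D5

E6 G6 B6 E6 Eb6 Ab5 Abb5 D5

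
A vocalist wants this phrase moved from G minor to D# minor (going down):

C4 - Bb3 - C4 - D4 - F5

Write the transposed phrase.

From G down to D# is a diminished fourth; apply that to each pitch.
C4 becomes G#3
Bb3 becomes F#3
C4 becomes G#3
D4 becomes A#3
F5 becomes C#5

G#3 F#3 G#3 A#3 C#5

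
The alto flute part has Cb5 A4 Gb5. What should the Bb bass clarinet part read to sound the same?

Ab5 F#5 Eb6

First find concert pitch: the alto flute sounds a perfect fourth below written, so Cb5 A4 Gb5 sounds Gb4 E4 Db5.
Then write for Bb bass clarinet: it sounds a major ninth below written, so the part must be a major ninth above concert.
Gb4 → Ab5
E4 → F#5
Db5 → Eb6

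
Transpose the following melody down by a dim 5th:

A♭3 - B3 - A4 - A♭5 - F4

Ab3 -> D3
B3 -> E#3
A4 -> D#4
Ab5 -> D5
F4 -> B3

D3 E#3 D#4 D5 B3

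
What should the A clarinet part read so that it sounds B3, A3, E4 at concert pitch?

D4 C4 G4

The A clarinet sounds a minor third below written, so the written part must be a minor third above concert — transpose each note up.
B3 to D4
A3 to C4
E4 to G4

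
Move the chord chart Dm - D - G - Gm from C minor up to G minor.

C minor up to G minor is a perfect fifth; each chord root moves by that interval while the quality stays the same.
Dm: root D up a perfect fifth → A, giving Am.
D: root D up a perfect fifth → A, giving A.
G: root G up a perfect fifth → D, giving D.
Gm: root G up a perfect fifth → D, giving Dm.

Am A D Dm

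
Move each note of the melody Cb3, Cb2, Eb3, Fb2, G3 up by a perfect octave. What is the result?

A perfect octave up from Cb3 gives Cb4.
A perfect octave up from Cb2 gives Cb3.
A perfect octave up from Eb3 gives Eb4.
A perfect octave up from Fb2 gives Fb3.
G3: an octave up reaches G, and 12 semitones makes it G4.

Cb4 Cb3 Eb4 Fb3 G4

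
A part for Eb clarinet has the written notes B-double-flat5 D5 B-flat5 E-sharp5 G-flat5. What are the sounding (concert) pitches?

Dbb6 F5 Db6 G#5 Bbb5

Written C4 on the Eb clarinet sounds as Eb4, a minor third higher; apply that shift to every note.
Bbb5 -> Dbb6
D5 -> F5
Bb5 -> Db6
E#5 -> G#5
Gb5 -> Bbb5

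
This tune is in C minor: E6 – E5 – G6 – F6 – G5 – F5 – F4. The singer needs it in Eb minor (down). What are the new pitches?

G5 G4 Bb5 Ab5 Bb4 Ab4 Ab3

C minor to Eb minor down is a major sixth, so every note moves down by that interval.
E6 to G5
E5 to G4
G6 to Bb5
F6 to Ab5
G5 to Bb4
F5 to Ab4
F4 to Ab3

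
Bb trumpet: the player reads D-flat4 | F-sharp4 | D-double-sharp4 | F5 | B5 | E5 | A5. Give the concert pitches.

Cb4 E4 C##4 Eb5 A5 D5 G5

Written C4 on the Bb trumpet sounds as Bb3, a major second lower; apply that shift to every note.
Db4 to Cb4
F#4 to E4
D##4 to C##4
F5 to Eb5
B5 to A5
E5 to D5
A5 to G5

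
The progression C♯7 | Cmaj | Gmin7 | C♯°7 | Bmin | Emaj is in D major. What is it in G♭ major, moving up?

D major up to G♭ major is a diminished fourth; each chord root moves by that interval while the quality stays the same.
C♯7: root C♯ up a diminished fourth → F, giving F7.
Cmaj: root C up a diminished fourth → Fb, giving Fbmaj.
Gmin7: root G up a diminished fourth → Cb, giving Cbmin7.
C♯°7: root C♯ up a diminished fourth → F, giving F°7.
Bmin: root B up a diminished fourth → Eb, giving Ebmin.
Emaj: root E up a diminished fourth → Ab, giving Abmaj.

F7 Fbmaj Cbmin7 F°7 Ebmin Abmaj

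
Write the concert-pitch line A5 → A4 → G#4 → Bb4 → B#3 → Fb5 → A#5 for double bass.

A6 A5 G#5 Bb5 B#4 Fb6 A#6

Written C4 sounds as C3 on the double bass, so concert pitches are written a perfect octave up.
A5 -> A6
A4 -> A5
G#4 -> G#5
Bb4 -> Bb5
B#3 -> B#4
Fb5 -> Fb6
A#5 -> A#6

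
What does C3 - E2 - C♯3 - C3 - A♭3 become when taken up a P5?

C3 gives G3
E2 gives B2
C#3 gives G#3
C3 gives G3
Ab3 gives Eb4

G3 B2 G#3 G3 Eb4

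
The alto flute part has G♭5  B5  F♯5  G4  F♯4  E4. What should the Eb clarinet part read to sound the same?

Bb4 D#5 A#4 B3 A#3 G#3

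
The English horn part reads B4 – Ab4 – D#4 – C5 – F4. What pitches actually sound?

Written C4 on the English horn sounds as F3, a perfect fifth lower; apply that shift to every note.
B4 becomes E4
Ab4 becomes Db4
D#4 becomes G#3
C5 becomes F4
F4 becomes Bb3

E4 Db4 G#3 F4 Bb3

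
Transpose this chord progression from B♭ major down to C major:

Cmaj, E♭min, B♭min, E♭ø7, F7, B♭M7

B♭ major down to C major is a minor seventh; each chord root moves by that interval while the quality stays the same.
Cmaj: root C down a minor seventh → D, giving Dmaj.
E♭min: root E♭ down a minor seventh → F, giving Fmin.
B♭min: root B♭ down a minor seventh → C, giving Cmin.
E♭ø7: root E♭ down a minor seventh → F, giving Fø7.
F7: root F down a minor seventh → G, giving G7.
B♭M7: root B♭ down a minor seventh → C, giving CM7.

Dmaj Fmin Cmin Fø7 G7 CM7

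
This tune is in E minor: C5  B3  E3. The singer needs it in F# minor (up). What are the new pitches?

D5 C#4 F#3

From E up to F# is a major second; apply that to each pitch.
C5 -> D5
B3 -> C#4
E3 -> F#3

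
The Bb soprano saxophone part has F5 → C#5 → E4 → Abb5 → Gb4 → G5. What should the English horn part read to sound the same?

Bb5 F#5 A4 Dbb6 Cb5 C6

First find concert pitch: the Bb soprano saxophone sounds a major second below written, so F5 C#5 E4 Abb5 Gb4 G5 sounds Eb5 B4 D4 Gbb5 Fb4 F5.
Then write for English horn: it sounds a perfect fifth below written, so the part must be a perfect fifth above concert.
Eb5 → Bb5
B4 → F#5
D4 → A4
Gbb5 → Dbb6
Fb4 → Cb5
F5 → C6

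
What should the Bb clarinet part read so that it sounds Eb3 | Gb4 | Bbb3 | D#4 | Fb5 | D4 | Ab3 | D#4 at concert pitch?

F3 Ab4 Cb4 E#4 Gb5 E4 Bb3 E#4

Written C4 sounds as Bb3 on the Bb clarinet, so concert pitches are written a major second up.
Eb3 to F3
Gb4 to Ab4
Bbb3 to Cb4
D#4 to E#4
Fb5 to Gb5
D4 to E4
Ab3 to Bb3
D#4 to E#4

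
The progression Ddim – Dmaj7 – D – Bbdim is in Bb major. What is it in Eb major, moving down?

Gdim Gmaj7 G Ebdim

Bb major down to Eb major is a perfect fifth; each chord root moves by that interval while the quality stays the same.
Ddim: root D down a perfect fifth → G, giving Gdim.
Dmaj7: root D down a perfect fifth → G, giving Gmaj7.
D: root D down a perfect fifth → G, giving G.
Bbdim: root Bb down a perfect fifth → Eb, giving Ebdim.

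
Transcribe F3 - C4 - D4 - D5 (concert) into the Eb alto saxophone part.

Written C4 sounds as Eb3 on the Eb alto saxophone, so concert pitches are written a major sixth up.
F3 -> D4
C4 -> A4
D4 -> B4
D5 -> B5

D4 A4 B4 B5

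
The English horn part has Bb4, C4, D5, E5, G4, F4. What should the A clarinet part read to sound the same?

Gb4 Ab3 Bb4 C5 Eb4 Db4

First find concert pitch: the English horn sounds a perfect fifth below written, so Bb4 C4 D5 E5 G4 F4 sounds Eb4 F3 G4 A4 C4 Bb3.
Then write for A clarinet: it sounds a minor third below written, so the part must be a minor third above concert.
Eb4 → Gb4
F3 → Ab3
G4 → Bb4
A4 → C5
C4 → Eb4
Bb3 → Db4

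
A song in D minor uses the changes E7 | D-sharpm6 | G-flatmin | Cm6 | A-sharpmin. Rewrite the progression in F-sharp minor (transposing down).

D minor down to F-sharp minor is a minor sixth; each chord root moves by that interval while the quality stays the same.
E7: root E down a minor sixth → G#, giving G#7.
D-sharpm6: root D-sharp down a minor sixth → F##, giving F##m6.
G-flatmin: root G-flat down a minor sixth → Bb, giving Bbmin.
Cm6: root C down a minor sixth → E, giving Em6.
A-sharpmin: root A-sharp down a minor sixth → C##, giving C##min.

G#7 F##m6 Bbmin Em6 C##min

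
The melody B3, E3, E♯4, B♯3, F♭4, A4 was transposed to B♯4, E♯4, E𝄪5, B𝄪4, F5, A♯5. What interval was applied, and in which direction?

up an augmented octave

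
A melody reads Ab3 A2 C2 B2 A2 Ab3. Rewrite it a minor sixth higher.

Ab3: a sixth up reaches F, and 8 semitones makes it Fb4.
A2: a sixth up reaches F, and 8 semitones makes it F3.
C2: a sixth up reaches A, and 8 semitones makes it Ab2.
A minor sixth up from B2 gives G3.
A2 up a minor sixth is F3.
Ab3 up a minor sixth is Fb4.

Fb4 F3 Ab2 G3 F3 Fb4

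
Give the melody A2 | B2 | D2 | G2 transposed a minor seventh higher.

G3 A3 C3 F3

A minor seventh up from A2 gives G3.
B2: a seventh up reaches A, and 10 semitones makes it A3.
A minor seventh up from D2 gives C3.
A minor seventh up from G2 gives F3.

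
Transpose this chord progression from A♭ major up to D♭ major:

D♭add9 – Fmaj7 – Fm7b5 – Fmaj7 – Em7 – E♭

Gbadd9 Bbmaj7 Bbm7b5 Bbmaj7 Am7 Ab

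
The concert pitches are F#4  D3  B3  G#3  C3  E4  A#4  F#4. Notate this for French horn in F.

C#5 A3 F#4 D#4 G3 B4 E#5 C#5

Written C4 sounds as F3 on the French horn in F, so concert pitches are written a perfect fifth up.
F#4 → C#5
D3 → A3
B3 → F#4
G#3 → D#4
C3 → G3
E4 → B4
A#4 → E#5
F#4 → C#5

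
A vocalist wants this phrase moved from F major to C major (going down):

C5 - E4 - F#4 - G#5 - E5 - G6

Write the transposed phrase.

G4 B3 C#4 D#5 B4 D6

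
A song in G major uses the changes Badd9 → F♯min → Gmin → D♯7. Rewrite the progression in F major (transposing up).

Aadd9 Emin Fmin C#7

G major up to F major is a minor seventh; each chord root moves by that interval while the quality stays the same.
Badd9: root B up a minor seventh → A, giving Aadd9.
F♯min: root F♯ up a minor seventh → E, giving Emin.
Gmin: root G up a minor seventh → F, giving Fmin.
D♯7: root D♯ up a minor seventh → C#, giving C#7.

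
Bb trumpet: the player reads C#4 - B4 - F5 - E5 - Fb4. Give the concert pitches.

The Bb trumpet sounds a major second below written, so transpose each written note down a major second.
C#4 becomes B3
B4 becomes A4
F5 becomes Eb5
E5 becomes D5
Fb4 becomes Ebb4

B3 A4 Eb5 D5 Ebb4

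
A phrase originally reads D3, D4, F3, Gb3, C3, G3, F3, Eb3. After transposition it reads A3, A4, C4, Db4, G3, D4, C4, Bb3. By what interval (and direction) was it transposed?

Take the first pair: D3 → A3. D to A spans 5 letter names, so the interval is some kind of fifth.
D3 to A3 is 7 semitones, which makes it a perfect fifth; the second version is higher, so the direction is up.
Checking another pair — Eb3 → Bb3 — gives the same interval.

up a perfect fifth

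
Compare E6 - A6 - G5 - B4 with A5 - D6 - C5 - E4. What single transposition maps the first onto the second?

Take the first pair: E6 → A5. E to A spans 5 letter names, so the interval is some kind of fifth.
A5 to E6 is 7 semitones, which makes it a perfect fifth; the second version is lower, so the direction is down.
Checking another pair — B4 → E4 — gives the same interval.

down a perfect fifth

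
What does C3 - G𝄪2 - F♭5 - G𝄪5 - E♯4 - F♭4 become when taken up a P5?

G3 D##3 Cb6 D##6 B#4 Cb5

C3 becomes G3
G##2 becomes D##3
Fb5 becomes Cb6
G##5 becomes D##6
E#4 becomes B#4
Fb4 becomes Cb5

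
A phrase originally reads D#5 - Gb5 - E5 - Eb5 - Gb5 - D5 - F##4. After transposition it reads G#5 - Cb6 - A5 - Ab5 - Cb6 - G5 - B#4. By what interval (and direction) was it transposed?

up a perfect fourth

From D#5 to G#5 is 4 letter names — a fourth of some quality.
D#5 to G#5 is 5 semitones, which makes it a perfect fourth; the second version is higher, so the direction is up.
Checking another pair — F##4 → B#4 — gives the same interval.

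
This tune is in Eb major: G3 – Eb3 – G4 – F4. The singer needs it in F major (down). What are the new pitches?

A2 F2 A3 G3

Eb major to F major down is a minor seventh, so every note moves down by that interval.
G3 → A2
Eb3 → F2
G4 → A3
F4 → G3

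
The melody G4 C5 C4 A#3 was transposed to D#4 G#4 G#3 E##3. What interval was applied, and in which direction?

From G4 to D#4 is 4 letter names — a fourth of some quality.
D#4 to G4 is 4 semitones, which makes it a diminished fourth; the second version is lower, so the direction is down.
Checking another pair — A#3 → E##3 — gives the same interval.

down a diminished fourth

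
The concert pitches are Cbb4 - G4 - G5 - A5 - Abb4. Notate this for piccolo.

Cbb3 G3 G4 A4 Abb3

The piccolo sounds a perfect octave above written, so the written part must be a perfect octave below concert — transpose each note down.
Cbb4 → Cbb3
G4 → G3
G5 → G4
A5 → A4
Abb4 → Abb3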